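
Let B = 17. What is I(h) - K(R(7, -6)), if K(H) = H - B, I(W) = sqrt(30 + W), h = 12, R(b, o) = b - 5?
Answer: 15 + sqrt(42) ≈ 21.481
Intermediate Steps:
R(b, o) = -5 + b
K(H) = -17 + H (K(H) = H - 1*17 = H - 17 = -17 + H)
I(h) - K(R(7, -6)) = sqrt(30 + 12) - (-17 + (-5 + 7)) = sqrt(42) - (-17 + 2) = sqrt(42) - 1*(-15) = sqrt(42) + 15 = 15 + sqrt(42)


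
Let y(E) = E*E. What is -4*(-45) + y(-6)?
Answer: 216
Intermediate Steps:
y(E) = E²
-4*(-45) + y(-6) = -4*(-45) + (-6)² = 180 + 36 = 216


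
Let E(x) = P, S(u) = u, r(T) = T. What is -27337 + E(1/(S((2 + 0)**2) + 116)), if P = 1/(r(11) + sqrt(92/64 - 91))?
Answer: (-27337*sqrt(1433) + 1202824*I)/(sqrt(1433) - 44*I) ≈ -27337.0 - 0.044945*I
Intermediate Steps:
P = 1/(11 + I*sqrt(1433)/4) (P = 1/(11 + sqrt(92/64 - 91)) = 1/(11 + sqrt(92*(1/64) - 91)) = 1/(11 + sqrt(23/16 - 91)) = 1/(11 + sqrt(-1433/16)) = 1/(11 + I*sqrt(1433)/4) ≈ 0.052241 - 0.044945*I)
E(x) = 176/3369 - 4*I*sqrt(1433)/3369
-27337 + E(1/(S((2 + 0)**2) + 116)) = -27337 + (176/3369 - 4*I*sqrt(1433)/3369) = -92098177/3369 - 4*I*sqrt(1433)/3369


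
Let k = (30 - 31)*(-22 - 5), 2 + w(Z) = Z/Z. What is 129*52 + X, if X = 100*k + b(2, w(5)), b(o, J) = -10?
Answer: 9398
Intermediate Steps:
w(Z) = -1 (w(Z) = -2 + Z/Z = -2 + 1 = -1)
k = 27 (k = -1*(-27) = 27)
X = 2690 (X = 100*27 - 10 = 2700 - 10 = 2690)
129*52 + X = 129*52 + 2690 = 6708 + 2690 = 9398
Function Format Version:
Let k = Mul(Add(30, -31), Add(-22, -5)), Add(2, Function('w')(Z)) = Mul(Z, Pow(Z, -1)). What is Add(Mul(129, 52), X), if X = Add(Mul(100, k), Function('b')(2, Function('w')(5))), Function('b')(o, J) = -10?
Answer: 9398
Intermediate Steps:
Function('w')(Z) = -1 (Function('w')(Z) = Add(-2, Mul(Z, Pow(Z, -1))) = Add(-2, 1) = -1)
k = 27 (k = Mul(-1, -27) = 27)
X = 2690 (X = Add(Mul(100, 27), -10) = Add(2700, -10) = 2690)
Add(Mul(129, 52), X) = Add(Mul(129, 52), 2690) = Add(6708, 2690) = 9398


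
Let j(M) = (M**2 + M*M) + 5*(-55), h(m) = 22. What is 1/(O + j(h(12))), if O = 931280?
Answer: 1/931973 ≈ 1.0730e-6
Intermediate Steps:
j(M) = -275 + 2*M**2 (j(M) = (M**2 + M**2) - 275 = 2*M**2 - 275 = -275 + 2*M**2)
1/(O + j(h(12))) = 1/(931280 + (-275 + 2*22**2)) = 1/(931280 + (-275 + 2*484)) = 1/(931280 + (-275 + 968)) = 1/(931280 + 693) = 1/931973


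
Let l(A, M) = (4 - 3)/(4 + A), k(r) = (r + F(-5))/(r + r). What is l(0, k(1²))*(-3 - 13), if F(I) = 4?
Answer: -4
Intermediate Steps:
k(r) = (4 + r)/(2*r) (k(r) = (r + 4)/(r + r) = (4 + r)/((2*r)) = (4 + r)*(1/(2*r)) = (4 + r)/(2*r))
l(A, M) = 1/(4 + A)
l(0, k(1²))*(-3 - 13) = (-3 - 13)/(4 + 0) = -16/4 = (¼)*(-16) = -4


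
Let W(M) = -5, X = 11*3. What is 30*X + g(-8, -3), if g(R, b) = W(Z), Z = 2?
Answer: 985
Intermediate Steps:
X = 33
g(R, b) = -5
30*X + g(-8, -3) = 30*33 - 5 = 990 - 5 = 985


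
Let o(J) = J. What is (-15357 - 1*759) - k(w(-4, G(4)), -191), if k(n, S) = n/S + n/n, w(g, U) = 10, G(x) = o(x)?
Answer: -3078337/191 ≈ -16117.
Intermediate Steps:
G(x) = x
k(n, S) = 1 + n/S (k(n, S) = n/S + 1 = 1 + n/S)
(-15357 - 1*759) - k(w(-4, G(4)), -191) = (-15357 - 1*759) - (-191 + 10)/(-191) = (-15357 - 759) - (-1)*(-181)/191 = -16116 - 1*181/191 = -16116 - 181/191 = -3078337/191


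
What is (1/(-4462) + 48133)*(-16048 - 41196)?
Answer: -6147131054790/2231 ≈ -2.7553e+9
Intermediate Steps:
(1/(-4462) + 48133)*(-16048 - 41196) = (-1/4462 + 48133)*(-57244) = (214769445/4462)*(-57244) = -6147131054790/2231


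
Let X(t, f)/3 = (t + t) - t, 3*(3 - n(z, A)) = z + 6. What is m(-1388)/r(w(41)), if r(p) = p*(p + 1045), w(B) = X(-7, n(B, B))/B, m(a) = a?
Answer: 583307/224826 ≈ 2.5945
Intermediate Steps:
n(z, A) = 1 - z/3 (n(z, A) = 3 - (z + 6)/3 = 3 - (6 + z)/3 = 3 + (-2 - z/3) = 1 - z/3)
X(t, f) = 3*t (X(t, f) = 3*((t + t) - t) = 3*(2*t - t) = 3*t)
w(B) = -21/B (w(B) = (3*(-7))/B = -21/B)
r(p) = p*(1045 + p)
m(-1388)/r(w(41)) = -1388*(-41/(21*(1045 - 21/41))) = -1388/((-21/41*42824/41)) = -1388/(-899304/1681) = -1388*(-1681/899304) = 583307/224826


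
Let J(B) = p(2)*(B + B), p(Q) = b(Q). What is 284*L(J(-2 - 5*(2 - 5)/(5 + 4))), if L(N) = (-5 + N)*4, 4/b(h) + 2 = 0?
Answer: -12496/3 ≈ -4165.3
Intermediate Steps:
b(h) = -2 (b(h) = 4/(-2 + 0) = 4/(-2) = 4*(-1/2) = -2)
p(Q) = -2
J(B) = -4*B (J(B) = -2*(B + B) = -4*B)
L(N) = -20 + 4*N
284*L(J(-2 - 5*(2 - 5)/(5 + 4))) = 284*(-20 + 4*(-4*(-2 - 5*(2 - 5)/(5 + 4)))) = 284*(-20 + 4*(-4*(-2 - (-15)/9))) = 284*(-20 + 4*(-4*(-2 - 5*(-1/3)))) = 284*(-20 + 4*(-4*(-2 + 5/3))) = 284*(-20 + 4*(-4*(-1/3))) = 284*(-20 + 4*(4/3)) = 284*(-20 + 16/3) = 284*(-44/3) = -12496/3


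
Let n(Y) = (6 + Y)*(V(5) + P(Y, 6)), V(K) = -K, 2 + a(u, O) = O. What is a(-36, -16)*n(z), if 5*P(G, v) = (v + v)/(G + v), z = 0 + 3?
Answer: 3834/5 ≈ 766.80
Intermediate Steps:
a(u, O) = -2 + O
z = 3
P(G, v) = 2*v/(5*(G + v)) (P(G, v) = ((v + v)/(G + v))/5 = ((2*v)/(G + v))/5 = (2*v/(G + v))/5 = 2*v/(5*(G + v)))
n(Y) = (-5 + 12/(5*(6 + Y)))*(6 + Y) (n(Y) = (6 + Y)*(-1*5 + (⅖)*6/(Y + 6)) = (6 + Y)*(-5 + (⅖)*6/(6 + Y)) = (6 + Y)*(-5 + 12/(5*(6 + Y))) = (-5 + 12/(5*(6 + Y)))*(6 + Y))
a(-36, -16)*n(z) = (-2 - 16)*(-138/5 - 5*3) = -18*(-138/5 - 15) = -18*(-213/5) = 3834/5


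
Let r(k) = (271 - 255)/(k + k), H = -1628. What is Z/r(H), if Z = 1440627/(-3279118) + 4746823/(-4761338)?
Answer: 1140856857770410/3903247284971 ≈ 292.28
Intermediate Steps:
r(k) = 8/k (r(k) = 16/((2*k)) = 16*(1/(2*k)) = 8/k)
Z = -5606176205260/3903247284971 (Z = 1440627*(-1/3279118) + 4746823*(-1/4761338) = -1440627/3279118 - 4746823/4761338 = -5606176205260/3903247284971 ≈ -1.4363)
Z/r(H) = -5606176205260/(3903247284971*(8/(-1628))) = -5606176205260/(3903247284971*(8*(-1/1628))) = -5606176205260/(3903247284971*(-2/407)) = -5606176205260/3903247284971*(-407/2) = 1140856857770410/3903247284971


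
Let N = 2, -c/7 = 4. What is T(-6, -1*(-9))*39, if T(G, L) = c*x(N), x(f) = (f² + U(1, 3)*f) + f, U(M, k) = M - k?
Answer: -2184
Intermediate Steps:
c = -28 (c = -7*4 = -28)
x(f) = f² - f (x(f) = (f² + (1 - 1*3)*f) + f = (f² + (1 - 3)*f) + f = (f² - 2*f) + f = f² - f)
T(G, L) = -56 (T(G, L) = -56*(-1 + 2) = -56)
T(-6, -1*(-9))*39 = -56*39 = -2184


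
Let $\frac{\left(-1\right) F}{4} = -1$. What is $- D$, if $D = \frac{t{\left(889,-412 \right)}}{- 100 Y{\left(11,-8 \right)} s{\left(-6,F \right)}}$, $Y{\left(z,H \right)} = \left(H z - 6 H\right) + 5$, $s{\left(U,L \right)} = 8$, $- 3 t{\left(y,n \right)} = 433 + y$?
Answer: $\frac{661}{42000} \approx 0.015738$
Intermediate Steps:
$F = 4$ ($F = \left(-4\right) \left(-1\right) = 4$)
$t{\left(y,n \right)} = - \frac{433}{3} - \frac{y}{3}$ ($t{\left(y,n \right)} = - \frac{433 + y}{3} = - \frac{433}{3} - \frac{y}{3}$)
$Y{\left(z,H \right)} = 5 - 6 H + H z$ ($Y{\left(z,H \right)} = \left(- 6 H + H z\right) + 5 = 5 - 6 H + H z$)
$D = - \frac{661}{42000}$ ($D = \frac{- \frac{433}{3} - \frac{889}{3}}{- 100 \left(5 - -48 - 88\right) 8} = \frac{- \frac{433}{3} - \frac{889}{3}}{- 100 \left(5 + 48 - 88\right) 8} = - \frac{1322}{3 \left(-100\right) \left(-35\right) 8} = - \frac{1322}{3 \cdot 3500 \cdot 8} = - \frac{1322}{3 \cdot 28000} = \left(- \frac{1322}{3}\right) \frac{1}{28000} = - \frac{661}{42000} \approx -0.015738$)
$- D = \left(-1\right) \left(- \frac{661}{42000}\right) = \frac{661}{42000}$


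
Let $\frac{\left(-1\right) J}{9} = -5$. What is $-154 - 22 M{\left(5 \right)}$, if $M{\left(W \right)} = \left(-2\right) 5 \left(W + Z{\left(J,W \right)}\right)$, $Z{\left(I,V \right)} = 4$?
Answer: $1826$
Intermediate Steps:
$J = 45$ ($J = \left(-9\right) \left(-5\right) = 45$)
$M{\left(W \right)} = -40 - 10 W$ ($M{\left(W \right)} = \left(-2\right) 5 \left(W + 4\right) = - 10 \left(4 + W\right) = -40 - 10 W$)
$-154 - 22 M{\left(5 \right)} = -154 - 22 \left(-40 - 50\right) = -154 - -1980 = -154 + 1980 = 1826$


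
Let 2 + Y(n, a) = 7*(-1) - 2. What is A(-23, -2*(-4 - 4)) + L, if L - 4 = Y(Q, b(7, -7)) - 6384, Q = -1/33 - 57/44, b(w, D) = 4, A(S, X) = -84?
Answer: -6475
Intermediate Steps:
Q = -175/132 (Q = -1*1/33 - 57*1/44 = -1/33 - 57/44 = -175/132 ≈ -1.3258)
Y(n, a) = -11 (Y(n, a) = -2 + (7*(-1) - 2) = -2 + (-7 - 2) = -2 - 9 = -11)
L = -6391 (L = 4 + (-11 - 6384) = 4 - 6395 = -6391)
A(-23, -2*(-4 - 4)) + L = -84 - 6391 = -6475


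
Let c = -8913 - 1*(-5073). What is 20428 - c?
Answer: 24268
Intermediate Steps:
c = -3840 (c = -8913 + 5073 = -3840)
20428 - c = 20428 - 1*(-3840) = 20428 + 3840 = 24268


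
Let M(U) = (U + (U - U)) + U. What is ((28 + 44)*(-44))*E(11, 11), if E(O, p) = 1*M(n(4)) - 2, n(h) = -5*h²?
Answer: 513216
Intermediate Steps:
M(U) = 2*U (M(U) = (U + 0) + U = U + U = 2*U)
E(O, p) = -162 (E(O, p) = 1*(2*(-5*4²)) - 2 = 1*(2*(-5*16)) - 2 = 1*(2*(-80)) - 2 = 1*(-160) - 2 = -160 - 2 = -162)
((28 + 44)*(-44))*E(11, 11) = ((28 + 44)*(-44))*(-162) = (72*(-44))*(-162) = -3168*(-162) = 513216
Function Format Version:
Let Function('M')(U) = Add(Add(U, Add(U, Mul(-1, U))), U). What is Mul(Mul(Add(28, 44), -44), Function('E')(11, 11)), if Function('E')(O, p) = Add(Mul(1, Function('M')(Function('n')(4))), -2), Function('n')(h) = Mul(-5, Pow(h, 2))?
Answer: 513216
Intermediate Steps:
Function('M')(U) = Mul(2, U) (Function('M')(U) = Add(Add(U, 0), U) = Add(U, U) = Mul(2, U))
Function('E')(O, p) = -162 (Function('E')(O, p) = Add(Mul(1, Mul(2, Mul(-5, Pow(4, 2)))), -2) = Add(Mul(1, Mul(2, Mul(-5, 16))), -2) = Add(Mul(1, Mul(2, -80)), -2) = Add(Mul(1, -160), -2) = Add(-160, -2) = -162)
Mul(Mul(Add(28, 44), -44), Function('E')(11, 11)) = Mul(Mul(Add(28, 44), -44), -162) = Mul(Mul(72, -44), -162) = Mul(-3168, -162) = 513216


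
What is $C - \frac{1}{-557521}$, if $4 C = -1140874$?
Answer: $- \frac{318030606675}{1115042} \approx -2.8522 \cdot 10^{5}$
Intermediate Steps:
$C = - \frac{570437}{2}$ ($C = \frac{1}{4} \left(-1140874\right) = - \frac{570437}{2} \approx -2.8522 \cdot 10^{5}$)
$C - \frac{1}{-557521} = - \frac{570437}{2} - \frac{1}{-557521} = - \frac{570437}{2} - - \frac{1}{557521} = - \frac{570437}{2} + \frac{1}{557521} = - \frac{318030606675}{1115042}$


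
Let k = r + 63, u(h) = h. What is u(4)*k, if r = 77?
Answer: 560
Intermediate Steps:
k = 140 (k = 77 + 63 = 140)
u(4)*k = 4*140 = 560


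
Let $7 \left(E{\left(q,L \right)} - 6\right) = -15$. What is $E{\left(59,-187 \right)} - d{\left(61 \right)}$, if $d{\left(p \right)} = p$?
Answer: $- \frac{400}{7} \approx -57.143$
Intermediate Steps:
$E{\left(q,L \right)} = \frac{27}{7}$ ($E{\left(q,L \right)} = 6 + \frac{1}{7} \left(-15\right) = 6 - \frac{15}{7} = \frac{27}{7}$)
$E{\left(59,-187 \right)} - d{\left(61 \right)} = \frac{27}{7} - 61 = - \frac{400}{7}$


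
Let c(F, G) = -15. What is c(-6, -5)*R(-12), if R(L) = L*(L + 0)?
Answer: -2160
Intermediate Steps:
R(L) = L**2 (R(L) = L*L = L**2)
c(-6, -5)*R(-12) = -15*(-12)**2 = -15*144 = -2160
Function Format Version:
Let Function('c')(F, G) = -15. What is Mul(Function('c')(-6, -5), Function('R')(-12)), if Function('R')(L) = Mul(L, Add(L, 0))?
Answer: -2160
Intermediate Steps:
Function('R')(L) = Pow(L, 2) (Function('R')(L) = Mul(L, L) = Pow(L, 2))
Mul(Function('c')(-6, -5), Function('R')(-12)) = Mul(-15, Pow(-12, 2)) = Mul(-15, 144) = -2160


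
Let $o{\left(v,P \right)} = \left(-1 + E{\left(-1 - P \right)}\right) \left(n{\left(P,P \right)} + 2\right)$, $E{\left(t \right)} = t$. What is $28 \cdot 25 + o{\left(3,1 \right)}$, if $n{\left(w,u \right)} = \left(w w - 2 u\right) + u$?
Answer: $694$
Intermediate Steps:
$n{\left(w,u \right)} = w^{2} - u$ ($n{\left(w,u \right)} = \left(w^{2} - 2 u\right) + u = w^{2} - u$)
$o{\left(v,P \right)} = \left(-2 - P\right) \left(2 + P^{2} - P\right)$ ($o{\left(v,P \right)} = \left(-1 - \left(1 + P\right)\right) \left(\left(P^{2} - P\right) + 2\right) = \left(-2 - P\right) \left(2 + P^{2} - P\right)$)
$28 \cdot 25 + o{\left(3,1 \right)} = 28 \cdot 25 - 6 = 700 - 6 = 694$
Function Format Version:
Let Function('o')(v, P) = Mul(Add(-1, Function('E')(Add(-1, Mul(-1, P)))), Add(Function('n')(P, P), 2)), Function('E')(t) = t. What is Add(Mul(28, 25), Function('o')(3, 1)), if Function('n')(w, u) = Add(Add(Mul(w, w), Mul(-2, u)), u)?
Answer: 694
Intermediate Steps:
Function('n')(w, u) = Add(Pow(w, 2), Mul(-1, u)) (Function('n')(w, u) = Add(Add(Pow(w, 2), Mul(-2, u)), u) = Add(Pow(w, 2), Mul(-1, u)))
Function('o')(v, P) = Mul(Add(-2, Mul(-1, P)), Add(2, Pow(P, 2), Mul(-1, P))) (Function('o')(v, P) = Mul(Add(-1, Add(-1, Mul(-1, P))), Add(Add(Pow(P, 2), Mul(-1, P)), 2)) = Mul(Add(-2, Mul(-1, P)), Add(2, Pow(P, 2), Mul(-1, P))))
Add(Mul(28, 25), Function('o')(3, 1)) = Add(Mul(28, 25), Add(-4, Mul(-1, Pow(1, 2)), Mul(-1, Pow(1, 3)))) = Add(700, Add(-4, Mul(-1, 1), Mul(-1, 1))) = Add(700, Add(-4, -1, -1)) = Add(700, -6) = 694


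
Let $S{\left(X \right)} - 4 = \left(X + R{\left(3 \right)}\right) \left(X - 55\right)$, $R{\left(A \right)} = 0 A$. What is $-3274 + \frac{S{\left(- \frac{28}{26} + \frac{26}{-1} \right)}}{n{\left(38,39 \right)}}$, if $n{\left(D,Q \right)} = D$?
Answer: $- \frac{10324684}{3211} \approx -3215.4$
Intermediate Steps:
$R{\left(A \right)} = 0$
$S{\left(X \right)} = 4 + X \left(-55 + X\right)$ ($S{\left(X \right)} = 4 + \left(X + 0\right) \left(X - 55\right) = 4 + X \left(-55 + X\right)$)
$-3274 + \frac{S{\left(- \frac{28}{26} + \frac{26}{-1} \right)}}{n{\left(38,39 \right)}} = -3274 + \frac{4 + \left(- \frac{28}{26} + \frac{26}{-1}\right)^{2} - 55 \left(- \frac{28}{26} + \frac{26}{-1}\right)}{38} = -3274 + \left(4 + \left(\left(-28\right) \frac{1}{26} + 26 \left(-1\right)\right)^{2} - 55 \left(\left(-28\right) \frac{1}{26} + 26 \left(-1\right)\right)\right) \frac{1}{38} = -3274 + \left(4 + \left(- \frac{14}{13} - 26\right)^{2} - 55 \left(- \frac{14}{13} - 26\right)\right) \frac{1}{38} = -3274 + \left(4 + \left(- \frac{352}{13}\right)^{2} - - \frac{19360}{13}\right) \frac{1}{38} = -3274 + \left(4 + \frac{123904}{169} + \frac{19360}{13}\right) \frac{1}{38} = -3274 + \frac{376260}{169} \cdot \frac{1}{38} = -3274 + \frac{188130}{3211} = - \frac{10324684}{3211}$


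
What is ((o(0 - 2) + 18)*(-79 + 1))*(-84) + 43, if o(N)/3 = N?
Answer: 78667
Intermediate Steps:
o(N) = 3*N
((o(0 - 2) + 18)*(-79 + 1))*(-84) + 43 = ((3*(0 - 2) + 18)*(-79 + 1))*(-84) + 43 = ((3*(-2) + 18)*(-78))*(-84) + 43 = ((-6 + 18)*(-78))*(-84) + 43 = (12*(-78))*(-84) + 43 = -936*(-84) + 43 = 78624 + 43 = 78667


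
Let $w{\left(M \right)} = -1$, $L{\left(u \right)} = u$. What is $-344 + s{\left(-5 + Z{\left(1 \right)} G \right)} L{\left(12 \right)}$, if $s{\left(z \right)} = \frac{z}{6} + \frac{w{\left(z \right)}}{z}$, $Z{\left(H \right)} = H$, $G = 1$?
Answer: $-349$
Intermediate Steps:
$s{\left(z \right)} = - \frac{1}{z} + \frac{z}{6}$ ($s{\left(z \right)} = \frac{z}{6} - \frac{1}{z} = - \frac{1}{z} + \frac{z}{6}$)
$-344 + s{\left(-5 + Z{\left(1 \right)} G \right)} L{\left(12 \right)} = -344 + \left(- \frac{1}{-5 + 1 \cdot 1} + \frac{-5 + 1 \cdot 1}{6}\right) 12 = -344 + \left(- \frac{1}{-5 + 1} + \frac{-5 + 1}{6}\right) 12 = -344 + \left(- \frac{1}{-4} + \frac{1}{6} \left(-4\right)\right) 12 = -344 + \left(\left(-1\right) \left(- \frac{1}{4}\right) - \frac{2}{3}\right) 12 = -344 + \left(\frac{1}{4} - \frac{2}{3}\right) 12 = -344 - 5 = -349$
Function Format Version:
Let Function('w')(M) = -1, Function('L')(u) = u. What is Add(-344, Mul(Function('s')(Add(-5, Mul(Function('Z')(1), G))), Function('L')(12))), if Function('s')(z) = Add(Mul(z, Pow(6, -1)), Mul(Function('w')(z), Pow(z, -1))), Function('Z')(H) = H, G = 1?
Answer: -349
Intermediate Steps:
Function('s')(z) = Add(Mul(-1, Pow(z, -1)), Mul(Rational(1, 6), z)) (Function('s')(z) = Add(Mul(z, Pow(6, -1)), Mul(-1, Pow(z, -1))) = Add(Mul(z, Rational(1, 6)), Mul(-1, Pow(z, -1))) = Add(Mul(Rational(1, 6), z), Mul(-1, Pow(z, -1))) = Add(Mul(-1, Pow(z, -1)), Mul(Rational(1, 6), z)))
Add(-344, Mul(Function('s')(Add(-5, Mul(Function('Z')(1), G))), Function('L')(12))) = Add(-344, Mul(Add(Mul(-1, Pow(Add(-5, Mul(1, 1)), -1)), Mul(Rational(1, 6), Add(-5, Mul(1, 1)))), 12)) = Add(-344, Mul(Add(Mul(-1, Pow(Add(-5, 1), -1)), Mul(Rational(1, 6), Add(-5, 1))), 12)) = Add(-344, Mul(Add(Mul(-1, Pow(-4, -1)), Mul(Rational(1, 6), -4)), 12)) = Add(-344, Mul(Add(Mul(-1, Rational(-1, 4)), Rational(-2, 3)), 12)) = Add(-344, Mul(Add(Rational(1, 4), Rational(-2, 3)), 12)) = Add(-344, Mul(Rational(-5, 12), 12)) = Add(-344, -5) = -349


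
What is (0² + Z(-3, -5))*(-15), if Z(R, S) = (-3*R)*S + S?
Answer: 750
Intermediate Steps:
Z(R, S) = S - 3*R*S (Z(R, S) = -3*R*S + S = S - 3*R*S)
(0² + Z(-3, -5))*(-15) = (0² - 5*(1 - 3*(-3)))*(-15) = (0 - 5*(1 + 9))*(-15) = (0 - 5*10)*(-15) = (0 - 50)*(-15) = -50*(-15) = 750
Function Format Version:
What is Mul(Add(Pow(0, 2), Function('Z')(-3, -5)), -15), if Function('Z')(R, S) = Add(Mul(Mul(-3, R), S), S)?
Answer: 750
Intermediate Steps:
Function('Z')(R, S) = Add(S, Mul(-3, R, S)) (Function('Z')(R, S) = Add(Mul(-3, R, S), S) = Add(S, Mul(-3, R, S)))
Mul(Add(Pow(0, 2), Function('Z')(-3, -5)), -15) = Mul(Add(Pow(0, 2), Mul(-5, Add(1, Mul(-3, -3)))), -15) = Mul(Add(0, Mul(-5, Add(1, 9))), -15) = Mul(Add(0, Mul(-5, 10)), -15) = Mul(Add(0, -50), -15) = Mul(-50, -15) = 750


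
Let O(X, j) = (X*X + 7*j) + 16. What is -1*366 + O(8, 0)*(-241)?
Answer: -19646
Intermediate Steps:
O(X, j) = 16 + X² + 7*j (O(X, j) = (X² + 7*j) + 16 = 16 + X² + 7*j)
-1*366 + O(8, 0)*(-241) = -1*366 + (16 + 8² + 7*0)*(-241) = -366 + (16 + 64 + 0)*(-241) = -366 + 80*(-241) = -366 - 19280 = -19646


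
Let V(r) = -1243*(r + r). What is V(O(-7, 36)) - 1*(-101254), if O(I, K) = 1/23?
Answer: 2326356/23 ≈ 1.0115e+5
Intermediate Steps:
O(I, K) = 1/23
V(r) = -2486*r
V(O(-7, 36)) - 1*(-101254) = -2486*1/23 - 1*(-101254) = -2486/23 + 101254 = 2326356/23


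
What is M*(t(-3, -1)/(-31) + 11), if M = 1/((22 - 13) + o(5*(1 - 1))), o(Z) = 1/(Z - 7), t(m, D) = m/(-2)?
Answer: 4753/3844 ≈ 1.2365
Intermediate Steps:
t(m, D) = -m/2 (t(m, D) = m*(-½) = -m/2)
o(Z) = 1/(-7 + Z)
M = 7/62 (M = 1/((22 - 13) + 1/(-7 + 5*(1 - 1))) = 1/(9 + 1/(-7 + 5*0)) = 1/(9 + 1/(-7 + 0)) = 1/(9 + 1/(-7)) = 1/(9 - ⅐) = 1/(62/7) = 7/62 ≈ 0.11290)
M*(t(-3, -1)/(-31) + 11) = 7*(-½*(-3)/(-31) + 11)/62 = 7*((3/2)*(-1/31) + 11)/62 = 7*(-3/62 + 11)/62 = (7/62)*(679/62) = 4753/3844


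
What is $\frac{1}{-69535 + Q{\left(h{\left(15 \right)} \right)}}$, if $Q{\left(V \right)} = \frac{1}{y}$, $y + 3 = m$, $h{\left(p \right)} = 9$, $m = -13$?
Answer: $- \frac{16}{1112561} \approx -1.4381 \cdot 10^{-5}$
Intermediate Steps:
$y = -16$ ($y = -3 - 13 = -16$)
$Q{\left(V \right)} = - \frac{1}{16}$ ($Q{\left(V \right)} = \frac{1}{-16} = - \frac{1}{16}$)
$\frac{1}{-69535 + Q{\left(h{\left(15 \right)} \right)}} = \frac{1}{-69535 - \frac{1}{16}} = \frac{1}{- \frac{1112561}{16}} = - \frac{16}{1112561}$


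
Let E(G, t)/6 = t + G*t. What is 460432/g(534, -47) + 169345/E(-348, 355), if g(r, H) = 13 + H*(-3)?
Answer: 4861197377/1626042 ≈ 2989.6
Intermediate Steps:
g(r, H) = 13 - 3*H
E(G, t) = 6*t + 6*G*t (E(G, t) = 6*(t + G*t) = 6*t + 6*G*t)
460432/g(534, -47) + 169345/E(-348, 355) = 460432/(13 - 3*(-47)) + 169345/((6*355*(1 - 348))) = 460432/(13 + 141) + 169345/((6*355*(-347))) = 460432/154 + 169345/(-739110) = 460432*(1/154) + 169345*(-1/739110) = 32888/11 - 33869/147822 = 4861197377/1626042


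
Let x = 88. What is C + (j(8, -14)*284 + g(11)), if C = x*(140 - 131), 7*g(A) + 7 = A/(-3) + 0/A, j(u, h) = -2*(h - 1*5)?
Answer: 243232/21 ≈ 11582.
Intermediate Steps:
j(u, h) = 10 - 2*h (j(u, h) = -2*(h - 5) = -2*(-5 + h) = 10 - 2*h)
g(A) = -1 - A/21 (g(A) = -1 + (A/(-3) + 0/A)/7 = -1 + (A*(-1/3) + 0)/7 = -1 + (-A/3 + 0)/7 = -1 + (-A/3)/7 = -1 - A/21)
C = 792 (C = 88*(140 - 131) = 88*9 = 792)
C + (j(8, -14)*284 + g(11)) = 792 + ((10 - 2*(-14))*284 + (-1 - 1/21*11)) = 792 + ((10 + 28)*284 + (-1 - 11/21)) = 792 + (38*284 - 32/21) = 792 + (10792 - 32/21) = 792 + 226600/21 = 243232/21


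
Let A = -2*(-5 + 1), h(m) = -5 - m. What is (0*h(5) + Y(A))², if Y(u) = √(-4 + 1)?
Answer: -3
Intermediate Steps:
A = 8 (A = -2*(-4) = 8)
Y(u) = I*√3 (Y(u) = √(-3) = I*√3)
(0*h(5) + Y(A))² = (0*(-5 - 1*5) + I*√3)² = (0*(-5 - 5) + I*√3)² = (0*(-10) + I*√3)² = (0 + I*√3)² = (I*√3)² = -3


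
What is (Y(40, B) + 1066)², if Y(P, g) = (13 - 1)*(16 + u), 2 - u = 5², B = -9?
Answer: 964324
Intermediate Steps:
u = -23 (u = 2 - 1*5² = 2 - 1*25 = 2 - 25 = -23)
Y(P, g) = -84 (Y(P, g) = (13 - 1)*(16 - 23) = 12*(-7) = -84)
(Y(40, B) + 1066)² = (-84 + 1066)² = 982² = 964324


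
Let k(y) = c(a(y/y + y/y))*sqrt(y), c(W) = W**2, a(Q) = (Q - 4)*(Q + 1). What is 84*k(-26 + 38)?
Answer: 6048*sqrt(3) ≈ 10475.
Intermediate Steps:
a(Q) = (1 + Q)*(-4 + Q) (a(Q) = (-4 + Q)*(1 + Q) = (1 + Q)*(-4 + Q))
k(y) = 36*sqrt(y) (k(y) = (-4 + (y/y + y/y)**2 - 3*(y/y + y/y))**2*sqrt(y) = (-4 + (1 + 1)**2 - 3*(1 + 1))**2*sqrt(y) = (-4 + 2**2 - 3*2)**2*sqrt(y) = (-4 + 4 - 6)**2*sqrt(y) = (-6)**2*sqrt(y) = 36*sqrt(y))
84*k(-26 + 38) = 84*(36*sqrt(-26 + 38)) = 84*(36*sqrt(12)) = 84*(36*(2*sqrt(3))) = 84*(72*sqrt(3)) = 6048*sqrt(3)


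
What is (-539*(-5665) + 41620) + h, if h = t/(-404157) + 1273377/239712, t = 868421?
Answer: 99951068386775519/32293760928 ≈ 3.0951e+6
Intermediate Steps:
h = 102157764479/32293760928 (h = 868421/(-404157) + 1273377/239712 = 868421*(-1/404157) + 1273377*(1/239712) = -868421/404157 + 424459/79904 = 102157764479/32293760928 ≈ 3.1634)
(-539*(-5665) + 41620) + h = (-539*(-5665) + 41620) + 102157764479/32293760928 = (3053435 + 41620) + 102157764479/32293760928 = 3095055 + 102157764479/32293760928 = 99951068386775519/32293760928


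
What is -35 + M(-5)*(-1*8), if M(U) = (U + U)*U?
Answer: -435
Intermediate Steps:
M(U) = 2*U² (M(U) = (2*U)*U = 2*U²)
-35 + M(-5)*(-1*8) = -35 + (2*(-5)²)*(-1*8) = -35 + (2*25)*(-8) = -35 + 50*(-8) = -35 - 400 = -435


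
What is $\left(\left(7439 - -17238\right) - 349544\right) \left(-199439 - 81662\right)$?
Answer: $91320438567$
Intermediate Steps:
$\left(\left(7439 - -17238\right) - 349544\right) \left(-199439 - 81662\right) = \left(\left(7439 + 17238\right) - 349544\right) \left(-281101\right) = \left(24677 - 349544\right) \left(-281101\right) = \left(-324867\right) \left(-281101\right) = 91320438567$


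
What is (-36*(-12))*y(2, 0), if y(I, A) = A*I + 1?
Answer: 432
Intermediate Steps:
y(I, A) = 1 + A*I
(-36*(-12))*y(2, 0) = (-36*(-12))*(1 + 0*2) = 432*(1 + 0) = 432*1 = 432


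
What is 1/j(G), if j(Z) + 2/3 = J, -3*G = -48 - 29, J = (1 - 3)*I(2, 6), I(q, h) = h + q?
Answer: -3/50 ≈ -0.060000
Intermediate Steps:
J = -16 (J = (1 - 3)*(6 + 2) = -2*8 = -16)
G = 77/3 (G = -(-48 - 29)/3 = -⅓*(-77) = 77/3 ≈ 25.667)
j(Z) = -50/3 (j(Z) = -⅔ - 16 = -50/3)
1/j(G) = 1/(-50/3) = -3/50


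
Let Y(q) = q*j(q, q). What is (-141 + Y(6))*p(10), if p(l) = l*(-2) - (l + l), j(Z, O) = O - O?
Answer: 5640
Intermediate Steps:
j(Z, O) = 0
Y(q) = 0 (Y(q) = q*0 = 0)
p(l) = -4*l (p(l) = -2*l - 2*l = -4*l)
(-141 + Y(6))*p(10) = (-141 + 0)*(-4*10) = -141*(-40) = 5640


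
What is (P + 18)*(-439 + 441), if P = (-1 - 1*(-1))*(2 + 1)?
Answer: 36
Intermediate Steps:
P = 0 (P = (-1 + 1)*3 = 0*3 = 0)
(P + 18)*(-439 + 441) = (0 + 18)*(-439 + 441) = 18*2 = 36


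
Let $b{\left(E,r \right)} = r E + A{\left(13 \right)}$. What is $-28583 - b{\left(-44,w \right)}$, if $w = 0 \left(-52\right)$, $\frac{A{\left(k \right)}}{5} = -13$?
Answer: $-28518$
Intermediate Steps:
$A{\left(k \right)} = -65$ ($A{\left(k \right)} = 5 \left(-13\right) = -65$)
$w = 0$
$b{\left(E,r \right)} = -65 + E r$ ($b{\left(E,r \right)} = r E - 65 = E r - 65 = -65 + E r$)
$-28583 - b{\left(-44,w \right)} = -28583 - \left(-65 - 0\right) = -28583 - \left(-65 + 0\right) = -28583 - -65 = -28583 + 65 = -28518$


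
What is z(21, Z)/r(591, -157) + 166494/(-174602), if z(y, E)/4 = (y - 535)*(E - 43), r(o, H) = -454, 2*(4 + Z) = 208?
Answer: 5096592327/19817327 ≈ 257.18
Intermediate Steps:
Z = 100 (Z = -4 + (1/2)*208 = -4 + 104 = 100)
z(y, E) = 4*(-535 + y)*(-43 + E) (z(y, E) = 4*((y - 535)*(E - 43)) = 4*((-535 + y)*(-43 + E)) = 4*(-535 + y)*(-43 + E))
z(21, Z)/r(591, -157) + 166494/(-174602) = (92020 - 2140*100 - 172*21 + 4*100*21)/(-454) + 166494/(-174602) = (92020 - 214000 - 3612 + 8400)*(-1/454) + 166494*(-1/174602) = -117192*(-1/454) - 83247/87301 = 58596/227 - 83247/87301 = 5096592327/19817327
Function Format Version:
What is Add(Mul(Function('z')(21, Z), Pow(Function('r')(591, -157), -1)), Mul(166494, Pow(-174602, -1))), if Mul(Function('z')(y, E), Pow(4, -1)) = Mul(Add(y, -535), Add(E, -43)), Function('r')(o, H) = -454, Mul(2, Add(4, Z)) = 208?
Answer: Rational(5096592327, 19817327) ≈ 257.18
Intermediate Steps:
Z = 100 (Z = Add(-4, Mul(Rational(1, 2), 208)) = Add(-4, 104) = 100)
Function('z')(y, E) = Mul(4, Add(-535, y), Add(-43, E)) (Function('z')(y, E) = Mul(4, Mul(Add(y, -535), Add(E, -43))) = Mul(4, Mul(Add(-535, y), Add(-43, E))) = Mul(4, Add(-535, y), Add(-43, E)))
Add(Mul(Function('z')(21, Z), Pow(Function('r')(591, -157), -1)), Mul(166494, Pow(-174602, -1))) = Add(Mul(Add(92020, Mul(-2140, 100), Mul(-172, 21), Mul(4, 100, 21)), Pow(-454, -1)), Mul(166494, Pow(-174602, -1))) = Add(Mul(Add(92020, -214000, -3612, 8400), Rational(-1, 454)), Mul(166494, Rational(-1, 174602))) = Add(Mul(-117192, Rational(-1, 454)), Rational(-83247, 87301)) = Add(Rational(58596, 227), Rational(-83247, 87301)) = Rational(5096592327, 19817327)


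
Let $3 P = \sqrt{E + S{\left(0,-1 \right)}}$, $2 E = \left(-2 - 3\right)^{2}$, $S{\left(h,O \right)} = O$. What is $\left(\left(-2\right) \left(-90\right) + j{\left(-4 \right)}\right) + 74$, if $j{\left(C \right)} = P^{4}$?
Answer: $\frac{82825}{324} \approx 255.63$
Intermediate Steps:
$E = \frac{25}{2}$ ($E = \frac{\left(-2 - 3\right)^{2}}{2} = \frac{\left(-5\right)^{2}}{2} = \frac{1}{2} \cdot 25 = \frac{25}{2} \approx 12.5$)
$P = \frac{\sqrt{46}}{6}$ ($P = \frac{\sqrt{\frac{25}{2} - 1}}{3} = \frac{\sqrt{\frac{23}{2}}}{3} = \frac{\frac{1}{2} \sqrt{46}}{3} = \frac{\sqrt{46}}{6} \approx 1.1304$)
$j{\left(C \right)} = \frac{529}{324}$ ($j{\left(C \right)} = \left(\frac{\sqrt{46}}{6}\right)^{4} = \frac{529}{324}$)
$\left(\left(-2\right) \left(-90\right) + j{\left(-4 \right)}\right) + 74 = \left(\left(-2\right) \left(-90\right) + \frac{529}{324}\right) + 74 = \left(180 + \frac{529}{324}\right) + 74 = \frac{58849}{324} + 74 = \frac{82825}{324}$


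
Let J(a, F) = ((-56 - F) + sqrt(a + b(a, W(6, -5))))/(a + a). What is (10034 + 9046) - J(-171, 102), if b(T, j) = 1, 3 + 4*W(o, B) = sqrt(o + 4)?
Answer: 3262601/171 + I*sqrt(170)/342 ≈ 19080.0 + 0.038124*I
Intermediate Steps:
W(o, B) = -3/4 + sqrt(4 + o)/4 (W(o, B) = -3/4 + sqrt(o + 4)/4 = -3/4 + sqrt(4 + o)/4)
J(a, F) = (-56 + sqrt(1 + a) - F)/(2*a) (J(a, F) = ((-56 - F) + sqrt(a + 1))/(a + a) = ((-56 - F) + sqrt(1 + a))/((2*a)) = (-56 + sqrt(1 + a) - F)*(1/(2*a)) = (-56 + sqrt(1 + a) - F)/(2*a))
(10034 + 9046) - J(-171, 102) = (10034 + 9046) - (-56 + sqrt(1 - 171) - 1*102)/(2*(-171)) = 19080 - (-1)*(-56 + sqrt(-170) - 102)/(2*171) = 19080 - (-1)*(-56 + I*sqrt(170) - 102)/(2*171) = 19080 - (-1)*(-158 + I*sqrt(170))/(2*171) = 19080 - (79/171 - I*sqrt(170)/342) = 19080 + (-79/171 + I*sqrt(170)/342) = 3262601/171 + I*sqrt(170)/342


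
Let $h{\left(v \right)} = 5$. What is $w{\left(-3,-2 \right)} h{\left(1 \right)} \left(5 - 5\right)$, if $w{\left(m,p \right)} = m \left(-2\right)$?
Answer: $0$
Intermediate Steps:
$w{\left(m,p \right)} = - 2 m$
$w{\left(-3,-2 \right)} h{\left(1 \right)} \left(5 - 5\right) = \left(-2\right) \left(-3\right) 5 \left(5 - 5\right) = 6 \cdot 5 \cdot 0 = 30 \cdot 0 = 0$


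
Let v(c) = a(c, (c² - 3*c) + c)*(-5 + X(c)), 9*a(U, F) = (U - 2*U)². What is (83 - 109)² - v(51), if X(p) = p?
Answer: -12618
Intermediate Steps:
a(U, F) = U²/9 (a(U, F) = (U - 2*U)²/9 = (-U)²/9 = U²/9)
v(c) = c²*(-5 + c)/9 (v(c) = (c²/9)*(-5 + c) = c²*(-5 + c)/9)
(83 - 109)² - v(51) = (83 - 109)² - 51²*(-5 + 51)/9 = (-26)² - 2601*46/9 = 676 - 1*13294 = 676 - 13294 = -12618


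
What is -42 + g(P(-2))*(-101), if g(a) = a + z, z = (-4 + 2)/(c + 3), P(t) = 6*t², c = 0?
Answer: -7196/3 ≈ -2398.7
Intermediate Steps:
z = -⅔ (z = (-4 + 2)/(0 + 3) = -2/3 = -2*⅓ = -⅔ ≈ -0.66667)
g(a) = -⅔ + a (g(a) = a - ⅔ = -⅔ + a)
-42 + g(P(-2))*(-101) = -42 + (-⅔ + 6*(-2)²)*(-101) = -42 + (-⅔ + 6*4)*(-101) = -42 + (-⅔ + 24)*(-101) = -42 + (70/3)*(-101) = -42 - 7070/3 = -7196/3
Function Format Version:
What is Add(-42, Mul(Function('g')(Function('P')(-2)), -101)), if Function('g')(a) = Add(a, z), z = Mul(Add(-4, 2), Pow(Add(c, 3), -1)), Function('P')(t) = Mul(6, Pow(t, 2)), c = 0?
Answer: Rational(-7196, 3) ≈ -2398.7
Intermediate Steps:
z = Rational(-2, 3) (z = Mul(Add(-4, 2), Pow(Add(0, 3), -1)) = Mul(-2, Pow(3, -1)) = Mul(-2, Rational(1, 3)) = Rational(-2, 3) ≈ -0.66667)
Function('g')(a) = Add(Rational(-2, 3), a) (Function('g')(a) = Add(a, Rational(-2, 3)) = Add(Rational(-2, 3), a))
Add(-42, Mul(Function('g')(Function('P')(-2)), -101)) = Add(-42, Mul(Add(Rational(-2, 3), Mul(6, Pow(-2, 2))), -101)) = Add(-42, Mul(Add(Rational(-2, 3), Mul(6, 4)), -101)) = Add(-42, Mul(Add(Rational(-2, 3), 24), -101)) = Add(-42, Mul(Rational(70, 3), -101)) = Add(-42, Rational(-7070, 3)) = Rational(-7196, 3)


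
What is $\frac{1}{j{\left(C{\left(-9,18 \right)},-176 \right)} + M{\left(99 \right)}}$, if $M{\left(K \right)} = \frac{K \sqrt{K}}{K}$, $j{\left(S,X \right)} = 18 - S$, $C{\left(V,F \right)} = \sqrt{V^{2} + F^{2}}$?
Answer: $\frac{1}{3 \left(6 + \sqrt{11} - 3 \sqrt{5}\right)} \approx 0.12779$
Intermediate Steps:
$C{\left(V,F \right)} = \sqrt{F^{2} + V^{2}}$
$M{\left(K \right)} = \sqrt{K}$ ($M{\left(K \right)} = \frac{K^{\frac{3}{2}}}{K} = \sqrt{K}$)
$\frac{1}{j{\left(C{\left(-9,18 \right)},-176 \right)} + M{\left(99 \right)}} = \frac{1}{\left(18 - \sqrt{18^{2} + \left(-9\right)^{2}}\right) + \sqrt{99}} = \frac{1}{\left(18 - \sqrt{324 + 81}\right) + 3 \sqrt{11}} = \frac{1}{\left(18 - \sqrt{405}\right) + 3 \sqrt{11}} = \frac{1}{\left(18 - 9 \sqrt{5}\right) + 3 \sqrt{11}} = \frac{1}{18 - 9 \sqrt{5} + 3 \sqrt{11}}$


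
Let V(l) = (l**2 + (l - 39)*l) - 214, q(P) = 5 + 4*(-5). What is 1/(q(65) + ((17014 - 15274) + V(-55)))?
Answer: 1/9706 ≈ 0.00010303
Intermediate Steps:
q(P) = -15 (q(P) = 5 - 20 = -15)
V(l) = -214 + l**2 + l*(-39 + l) (V(l) = (l**2 + (-39 + l)*l) - 214 = (l**2 + l*(-39 + l)) - 214 = -214 + l**2 + l*(-39 + l))
1/(q(65) + ((17014 - 15274) + V(-55))) = 1/(-15 + ((17014 - 15274) + (-214 - 39*(-55) + 2*(-55)**2))) = 1/(-15 + (1740 + (-214 + 2145 + 2*3025))) = 1/(-15 + (1740 + (-214 + 2145 + 6050))) = 1/(-15 + (1740 + 7981)) = 1/(-15 + 9721) = 1/9706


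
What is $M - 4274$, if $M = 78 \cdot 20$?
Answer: $-2714$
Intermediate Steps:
$M = 1560$
$M - 4274 = 1560 - 4274 = -2714$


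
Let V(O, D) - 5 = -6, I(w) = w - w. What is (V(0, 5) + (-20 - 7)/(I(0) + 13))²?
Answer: 1600/169 ≈ 9.4675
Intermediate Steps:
I(w) = 0
V(O, D) = -1 (V(O, D) = 5 - 6 = -1)
(V(0, 5) + (-20 - 7)/(I(0) + 13))² = (-1 + (-20 - 7)/(0 + 13))² = (-1 - 27/13)² = (-40/13)² = 1600/169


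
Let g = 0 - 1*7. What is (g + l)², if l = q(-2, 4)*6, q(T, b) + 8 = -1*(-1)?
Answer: 2401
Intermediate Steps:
q(T, b) = -7 (q(T, b) = -8 - 1*(-1) = -8 + 1 = -7)
g = -7 (g = 0 - 7 = -7)
l = -42 (l = -7*6 = -42)
(g + l)² = (-7 - 42)² = (-49)² = 2401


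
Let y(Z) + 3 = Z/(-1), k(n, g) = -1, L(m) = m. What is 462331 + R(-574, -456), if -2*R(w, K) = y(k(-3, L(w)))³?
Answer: 462335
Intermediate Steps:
y(Z) = -3 - Z (y(Z) = -3 + Z/(-1) = -3 + Z*(-1) = -3 - Z)
R(w, K) = 4 (R(w, K) = -(-3 - 1*(-1))³/2 = -(-3 + 1)³/2 = -½*(-2)³ = -½*(-8) = 4)
462331 + R(-574, -456) = 462331 + 4 = 462335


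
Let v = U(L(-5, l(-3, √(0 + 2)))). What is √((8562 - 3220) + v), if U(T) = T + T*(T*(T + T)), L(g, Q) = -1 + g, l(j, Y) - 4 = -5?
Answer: 2*√1226 ≈ 70.029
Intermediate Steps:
l(j, Y) = -1 (l(j, Y) = 4 - 5 = -1)
U(T) = T + 2*T³ (U(T) = T + T*(T*(2*T)) = T + T*(2*T²) = T + 2*T³)
v = -438 (v = (-1 - 5) + 2*(-1 - 5)³ = -6 + 2*(-6)³ = -6 + 2*(-216) = -6 - 432 = -438)
√((8562 - 3220) + v) = √((8562 - 3220) - 438) = √(5342 - 438) = √4904 = 2*√1226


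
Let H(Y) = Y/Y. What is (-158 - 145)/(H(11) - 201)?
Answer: 303/200 ≈ 1.5150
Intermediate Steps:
H(Y) = 1
(-158 - 145)/(H(11) - 201) = (-158 - 145)/(1 - 201) = -303/(-200) = -303*(-1/200) = 303/200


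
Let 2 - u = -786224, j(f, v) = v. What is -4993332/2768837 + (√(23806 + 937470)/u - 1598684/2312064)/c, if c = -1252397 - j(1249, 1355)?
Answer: -3618610249177645997/2006544930431894784 - √240319/492866209976 ≈ -1.8034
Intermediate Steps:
c = -1253752 (c = -1252397 - 1*1355 = -1252397 - 1355 = -1253752)
u = 786226 (u = 2 - 1*(-786224) = 2 + 786224 = 786226)
-4993332/2768837 + (√(23806 + 937470)/u - 1598684/2312064)/c = -4993332/2768837 + (√(23806 + 937470)/786226 - 1598684/2312064)/(-1253752) = -4993332*1/2768837 + (√961276*(1/786226) - 1598684*1/2312064)*(-1/1253752) = -4993332/2768837 + ((2*√240319)*(1/786226) - 399671/578016)*(-1/1253752) = -4993332/2768837 + (√240319/393113 - 399671/578016)*(-1/1253752) = -4993332/2768837 + (-399671/578016 + √240319/393113)*(-1/1253752) = -4993332/2768837 + (399671/724688716032 - √240319/492866209976) = -3618610249177645997/2006544930431894784 - √240319/492866209976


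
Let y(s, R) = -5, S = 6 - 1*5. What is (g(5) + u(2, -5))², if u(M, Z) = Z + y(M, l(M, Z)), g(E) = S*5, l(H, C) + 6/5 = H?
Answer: 25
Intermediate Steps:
S = 1 (S = 6 - 5 = 1)
l(H, C) = -6/5 + H
g(E) = 5 (g(E) = 1*5 = 5)
u(M, Z) = -5 + Z (u(M, Z) = Z - 5 = -5 + Z)
(g(5) + u(2, -5))² = (5 + (-5 - 5))² = (5 - 10)² = (-5)² = 25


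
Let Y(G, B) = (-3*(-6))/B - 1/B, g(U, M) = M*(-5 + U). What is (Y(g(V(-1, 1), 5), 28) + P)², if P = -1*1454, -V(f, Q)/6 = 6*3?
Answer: 1656083025/784 ≈ 2.1124e+6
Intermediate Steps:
V(f, Q) = -108 (V(f, Q) = -36*3 = -6*18 = -108)
P = -1454
Y(G, B) = 17/B (Y(G, B) = 18/B - 1/B = 17/B)
(Y(g(V(-1, 1), 5), 28) + P)² = (17/28 - 1454)² = (-40695/28)² = 1656083025/784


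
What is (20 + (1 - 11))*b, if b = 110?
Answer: 1100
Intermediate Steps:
(20 + (1 - 11))*b = (20 + (1 - 11))*110 = (20 - 10)*110 = 10*110 = 1100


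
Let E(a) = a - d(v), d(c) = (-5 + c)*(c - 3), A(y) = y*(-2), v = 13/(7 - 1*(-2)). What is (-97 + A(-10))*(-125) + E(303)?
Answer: 803720/81 ≈ 9922.5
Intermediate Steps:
v = 13/9 (v = 13/(7 + 2) = 13/9 ≈ 1.4444)
A(y) = -2*y
d(c) = (-5 + c)*(-3 + c)
E(a) = -448/81 + a (E(a) = a - (15 + (13/9)**2 - 8*13/9) = a - (15 + 169/81 - 104/9) = a - 1*448/81 = a - 448/81 = -448/81 + a)
(-97 + A(-10))*(-125) + E(303) = (-97 - 2*(-10))*(-125) + (-448/81 + 303) = (-97 + 20)*(-125) + 24095/81 = -77*(-125) + 24095/81 = 9625 + 24095/81 = 803720/81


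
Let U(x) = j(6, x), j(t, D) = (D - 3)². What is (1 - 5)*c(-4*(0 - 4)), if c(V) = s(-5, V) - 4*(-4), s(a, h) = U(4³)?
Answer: -14948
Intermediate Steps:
j(t, D) = (-3 + D)²
U(x) = (-3 + x)²
s(a, h) = 3721 (s(a, h) = (-3 + 4³)² = (-3 + 64)² = 61² = 3721)
c(V) = 3737 (c(V) = 3721 - 4*(-4) = 3721 + 16 = 3737)
(1 - 5)*c(-4*(0 - 4)) = (1 - 5)*3737 = -4*3737 = -14948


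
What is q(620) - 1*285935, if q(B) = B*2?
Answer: -284695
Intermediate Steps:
q(B) = 2*B
q(620) - 1*285935 = 2*620 - 1*285935 = 1240 - 285935 = -284695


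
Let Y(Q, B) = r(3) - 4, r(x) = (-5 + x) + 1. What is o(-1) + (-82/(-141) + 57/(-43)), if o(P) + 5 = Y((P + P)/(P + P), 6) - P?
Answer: -59078/6063 ≈ -9.7440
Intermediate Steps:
r(x) = -4 + x
Y(Q, B) = -5 (Y(Q, B) = (-4 + 3) - 4 = -1 - 4 = -5)
o(P) = -10 - P (o(P) = -5 + (-5 - P) = -10 - P)
o(-1) + (-82/(-141) + 57/(-43)) = (-10 - 1*(-1)) + (-82/(-141) + 57/(-43)) = (-10 + 1) + (-82*(-1/141) + 57*(-1/43)) = -9 + (82/141 - 57/43) = -9 - 4511/6063 = -59078/6063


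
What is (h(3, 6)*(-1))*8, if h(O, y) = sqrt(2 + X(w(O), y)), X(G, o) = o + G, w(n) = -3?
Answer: -8*sqrt(5) ≈ -17.889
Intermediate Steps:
X(G, o) = G + o
h(O, y) = sqrt(-1 + y) (h(O, y) = sqrt(2 + (-3 + y)) = sqrt(-1 + y))
(h(3, 6)*(-1))*8 = (sqrt(-1 + 6)*(-1))*8 = (sqrt(5)*(-1))*8 = -sqrt(5)*8 = -8*sqrt(5)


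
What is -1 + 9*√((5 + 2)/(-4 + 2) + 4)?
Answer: -1 + 9*√2/2 ≈ 5.3640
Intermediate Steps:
-1 + 9*√((5 + 2)/(-4 + 2) + 4) = -1 + 9*√(7/(-2) + 4) = -1 + 9*√(7*(-½) + 4) = -1 + 9*√(-7/2 + 4) = -1 + 9*√(½) = -1 + 9*(√2/2) = -1 + 9*√2/2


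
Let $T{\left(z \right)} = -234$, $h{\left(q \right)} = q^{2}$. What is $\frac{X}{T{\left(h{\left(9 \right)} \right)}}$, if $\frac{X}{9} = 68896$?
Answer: $- \frac{34448}{13} \approx -2649.8$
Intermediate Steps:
$X = 620064$ ($X = 9 \cdot 68896 = 620064$)
$\frac{X}{T{\left(h{\left(9 \right)} \right)}} = \frac{620064}{-234} = 620064 \left(- \frac{1}{234}\right) = - \frac{34448}{13}$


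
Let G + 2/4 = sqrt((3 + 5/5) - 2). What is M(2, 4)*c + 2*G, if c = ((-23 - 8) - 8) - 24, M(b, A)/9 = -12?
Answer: 6803 + 2*sqrt(2) ≈ 6805.8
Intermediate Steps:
M(b, A) = -108 (M(b, A) = 9*(-12) = -108)
c = -63 (c = (-31 - 8) - 24 = -39 - 24 = -63)
G = -1/2 + sqrt(2) (G = -1/2 + sqrt((3 + 5/5) - 2) = -1/2 + sqrt((3 + 5*(1/5)) - 2) = -1/2 + sqrt((3 + 1) - 2) = -1/2 + sqrt(4 - 2) = -1/2 + sqrt(2) ≈ 0.91421)
M(2, 4)*c + 2*G = -108*(-63) + 2*(-1/2 + sqrt(2)) = 6804 + (-1 + 2*sqrt(2)) = 6803 + 2*sqrt(2)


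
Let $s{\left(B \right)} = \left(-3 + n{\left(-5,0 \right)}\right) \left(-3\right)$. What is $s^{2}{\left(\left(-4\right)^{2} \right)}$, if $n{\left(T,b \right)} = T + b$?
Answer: $576$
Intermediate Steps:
$s{\left(B \right)} = 24$ ($s{\left(B \right)} = \left(-3 + \left(-5 + 0\right)\right) \left(-3\right) = \left(-3 - 5\right) \left(-3\right) = \left(-8\right) \left(-3\right) = 24$)
$s^{2}{\left(\left(-4\right)^{2} \right)} = 24^{2} = 576$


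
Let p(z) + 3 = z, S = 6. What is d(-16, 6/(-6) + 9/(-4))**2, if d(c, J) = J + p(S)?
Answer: 1/16 ≈ 0.062500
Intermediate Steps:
p(z) = -3 + z
d(c, J) = 3 + J (d(c, J) = J + (-3 + 6) = J + 3 = 3 + J)
d(-16, 6/(-6) + 9/(-4))**2 = (3 + (6/(-6) + 9/(-4)))**2 = (3 + (6*(-1/6) + 9*(-1/4)))**2 = (3 + (-1 - 9/4))**2 = (3 - 13/4)**2 = (-1/4)**2 = 1/16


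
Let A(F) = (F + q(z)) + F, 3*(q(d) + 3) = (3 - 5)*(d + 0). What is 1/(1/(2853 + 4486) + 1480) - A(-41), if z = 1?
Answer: 2791484314/32585163 ≈ 85.667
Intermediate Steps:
q(d) = -3 - 2*d/3 (q(d) = -3 + ((3 - 5)*(d + 0))/3 = -3 + (-2*d)/3 = -3 - 2*d/3)
A(F) = -11/3 + 2*F (A(F) = (F + (-3 - ⅔*1)) + F = (F + (-3 - ⅔)) + F = (F - 11/3) + F = (-11/3 + F) + F = -11/3 + 2*F)
1/(1/(2853 + 4486) + 1480) - A(-41) = 1/(1/(2853 + 4486) + 1480) - (-11/3 + 2*(-41)) = 1/(1/7339 + 1480) - (-11/3 - 82) = 1/(1/7339 + 1480) - 1*(-257/3) = 1/(10861721/7339) + 257/3 = 7339/10861721 + 257/3 = 2791484314/32585163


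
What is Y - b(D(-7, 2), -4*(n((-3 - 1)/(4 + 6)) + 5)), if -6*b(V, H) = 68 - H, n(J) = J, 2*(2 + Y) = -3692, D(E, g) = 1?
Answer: -9168/5 ≈ -1833.6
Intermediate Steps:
Y = -1848 (Y = -2 + (1/2)*(-3692) = -2 - 1846 = -1848)
b(V, H) = -34/3 + H/6 (b(V, H) = -(68 - H)/6 = -34/3 + H/6)
Y - b(D(-7, 2), -4*(n((-3 - 1)/(4 + 6)) + 5)) = -1848 - (-34/3 + (-4*((-3 - 1)/(4 + 6) + 5))/6) = -1848 - (-34/3 + (-4*(-4/10 + 5))/6) = -1848 - (-34/3 + (-4*(-4*1/10 + 5))/6) = -1848 - (-34/3 + (-4*(-2/5 + 5))/6) = -1848 - (-34/3 + (-4*23/5)/6) = -1848 - (-34/3 + (1/6)*(-92/5)) = -1848 - (-34/3 - 46/15) = -1848 - 1*(-72/5) = -1848 + 72/5 = -9168/5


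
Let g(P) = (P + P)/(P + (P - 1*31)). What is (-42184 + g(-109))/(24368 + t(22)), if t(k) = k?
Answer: -5251799/3036555 ≈ -1.7295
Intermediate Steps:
g(P) = 2*P/(-31 + 2*P) (g(P) = (2*P)/(P + (P - 31)) = (2*P)/(P + (-31 + P)) = (2*P)/(-31 + 2*P) = 2*P/(-31 + 2*P))
(-42184 + g(-109))/(24368 + t(22)) = (-42184 + 2*(-109)/(-31 + 2*(-109)))/(24368 + 22) = (-42184 + 2*(-109)/(-31 - 218))/24390 = (-42184 + 2*(-109)/(-249))*(1/24390) = (-42184 + 2*(-109)*(-1/249))*(1/24390) = (-42184 + 218/249)*(1/24390) = -10503598/249*1/24390 = -5251799/3036555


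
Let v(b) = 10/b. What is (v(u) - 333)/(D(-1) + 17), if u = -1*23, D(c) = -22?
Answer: 7669/115 ≈ 66.687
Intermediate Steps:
u = -23
(v(u) - 333)/(D(-1) + 17) = (10/(-23) - 333)/(-22 + 17) = (10*(-1/23) - 333)/(-5) = (-10/23 - 333)*(-1/5) = -7669/23*(-1/5) = 7669/115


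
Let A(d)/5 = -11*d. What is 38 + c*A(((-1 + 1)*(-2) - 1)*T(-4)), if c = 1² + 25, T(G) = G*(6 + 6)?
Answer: -68602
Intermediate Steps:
T(G) = 12*G (T(G) = G*12 = 12*G)
c = 26 (c = 1 + 25 = 26)
A(d) = -55*d (A(d) = 5*(-11*d) = -55*d)
38 + c*A(((-1 + 1)*(-2) - 1)*T(-4)) = 38 + 26*(-55*((-1 + 1)*(-2) - 1)*12*(-4)) = 38 + 26*(-55*(0*(-2) - 1)*(-48)) = 38 + 26*(-55*(0 - 1)*(-48)) = 38 + 26*(-(-55)*(-48)) = 38 + 26*(-55*48) = 38 + 26*(-2640) = 38 - 68640 = -68602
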